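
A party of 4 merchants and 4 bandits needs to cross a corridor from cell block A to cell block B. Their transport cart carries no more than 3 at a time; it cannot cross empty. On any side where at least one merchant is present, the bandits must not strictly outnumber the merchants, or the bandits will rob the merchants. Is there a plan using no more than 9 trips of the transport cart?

Yes

Yes — this plan uses 9 crossings (≤ 9):
1. 2 bandits → cell block B.  (cell block A: 4M 2B; cell block B: 0M 2B)
2. 1 bandit ← cell block A.  (cell block A: 4M 3B; cell block B: 0M 1B)
3. 3 bandits → cell block B.  (cell block A: 4M 0B; cell block B: 0M 4B)
4. 1 bandit ← cell block A.  (cell block A: 4M 1B; cell block B: 0M 3B)
5. 3 merchants → cell block B.  (cell block A: 1M 1B; cell block B: 3M 3B)
6. 1 merchant and 1 bandit ← cell block A.  (cell block A: 2M 2B; cell block B: 2M 2B)
7. 2 merchants → cell block B.  (cell block A: 0M 2B; cell block B: 4M 2B)
8. 1 bandit ← cell block A.  (cell block A: 0M 3B; cell block B: 4M 1B)
9. 3 bandits → cell block B.  (cell block A: 0M 0B; cell block B: 4M 4B)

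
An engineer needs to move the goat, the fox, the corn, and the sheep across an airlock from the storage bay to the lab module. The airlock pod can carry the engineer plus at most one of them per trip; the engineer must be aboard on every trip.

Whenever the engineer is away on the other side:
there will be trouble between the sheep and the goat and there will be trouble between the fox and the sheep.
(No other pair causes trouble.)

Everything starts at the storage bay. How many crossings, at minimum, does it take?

9

Counting alone: the engineer can take at most 1 across per trip to the lab module, so moving all 4 needs at least 4 loaded trips out, with a return between consecutive ones — at least 7 crossings.
The safety rule pushes this higher. Following every safe sequence of crossings, the most of the 4 that can be at the lab module as the airlock pod arrives there on crossing 7 is 3 — never all 4.
So no plan with fewer than 9 crossings exists, and this one achieves 9:
1. Engineer goes to the lab module with the sheep.  [the storage bay: the corn, the fox, the goat | the lab module: the sheep]
2. Engineer goes back to the storage bay alone.  [the storage bay: the corn, the fox, the goat | the lab module: the sheep]
3. Engineer goes to the lab module with the goat.  [the storage bay: the corn, the fox | the lab module: the goat, the sheep]
4. Engineer goes back to the storage bay with the sheep.  [the storage bay: the corn, the fox, the sheep | the lab module: the goat]
5. Engineer goes to the lab module with the fox.  [the storage bay: the corn, the sheep | the lab module: the fox, the goat]
6. Engineer goes back to the storage bay alone.  [the storage bay: the corn, the sheep | the lab module: the fox, the goat]
7. Engineer goes to the lab module with the corn.  [the storage bay: the sheep | the lab module: the corn, the fox, the goat]
8. Engineer goes back to the storage bay alone.  [the storage bay: the sheep | the lab module: the corn, the fox, the goat]
9. Engineer goes to the lab module with the sheep.  [the storage bay: — | the lab module: the corn, the fox, the goat, the sheep]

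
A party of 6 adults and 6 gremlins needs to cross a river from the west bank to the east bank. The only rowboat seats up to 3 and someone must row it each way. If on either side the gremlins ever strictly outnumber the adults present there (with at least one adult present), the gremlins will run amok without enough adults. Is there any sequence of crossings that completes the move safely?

Following every safe sequence of crossings from the start, the most of the 12 that can be at the east bank as the rowboat arrives there on crossings 1, 3, 5 is 3, 5, 6 respectively; the best ever achieved is 6 of 12.
From crossing 7 on, no configuration arises that was not already reachable earlier: only 17 distinct safe configurations (who is on which side, and where the rowboat is) can ever be reached, none of them has everyone across, and every continuation just revisits them. They are: 0 adults + 0 gremlins across (rowboat back at the start); 0 adults + 1 gremlin across (rowboat there); 0 adults + 1 gremlin across (rowboat back at the start); 0 adults + 2 gremlins across (rowboat there); 0 adults + 2 gremlins across (rowboat back at the start); 0 adults + 3 gremlins across (rowboat there); 0 adults + 3 gremlins across (rowboat back at the start); 0 adults + 4 gremlins across (rowboat there); 0 adults + 4 gremlins across (rowboat back at the start); 0 adults + 5 gremlins across (rowboat there); 0 adults + 5 gremlins across (rowboat back at the start); 0 adults + 6 gremlins across (rowboat there); 1 adult + 1 gremlin across (rowboat there); 1 adult + 1 gremlin across (rowboat back at the start); 2 adults + 2 gremlins across (rowboat there); 2 adults + 2 gremlins across (rowboat back at the start); 3 adults + 3 gremlins across (rowboat there). So no valid plan exists.

No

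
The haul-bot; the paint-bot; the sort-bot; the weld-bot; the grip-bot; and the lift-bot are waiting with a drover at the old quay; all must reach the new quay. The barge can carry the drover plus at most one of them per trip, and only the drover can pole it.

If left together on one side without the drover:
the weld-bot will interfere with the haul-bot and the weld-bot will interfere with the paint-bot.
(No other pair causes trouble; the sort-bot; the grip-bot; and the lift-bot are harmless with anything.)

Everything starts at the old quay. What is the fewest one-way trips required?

13

Counting alone: the drover can take at most 1 across per trip to the new quay, so moving all 6 needs at least 6 loaded trips out, with a return between consecutive ones — at least 11 crossings.
The safety rule pushes this higher. Following every safe sequence of crossings, the most of the 6 that can be at the new quay as the barge arrives there on crossing 11 is 5 — never all 6.
So no plan with fewer than 13 crossings exists, and this one achieves 13:
1. Drover goes to the new quay with the weld-bot.  [the old quay: the grip-bot, the haul-bot, the lift-bot, the paint-bot, the sort-bot | the new quay: the weld-bot]
2. Drover goes back to the old quay alone.  [the old quay: the grip-bot, the haul-bot, the lift-bot, the paint-bot, the sort-bot | the new quay: the weld-bot]
3. Drover goes to the new quay with the haul-bot.  [the old quay: the grip-bot, the lift-bot, the paint-bot, the sort-bot | the new quay: the haul-bot, the weld-bot]
4. Drover goes back to the old quay with the weld-bot.  [the old quay: the grip-bot, the lift-bot, the paint-bot, the sort-bot, the weld-bot | the new quay: the haul-bot]
5. Drover goes to the new quay with the paint-bot.  [the old quay: the grip-bot, the lift-bot, the sort-bot, the weld-bot | the new quay: the haul-bot, the paint-bot]
6. Drover goes back to the old quay alone.  [the old quay: the grip-bot, the lift-bot, the sort-bot, the weld-bot | the new quay: the haul-bot, the paint-bot]
7. Drover goes to the new quay with the sort-bot.  [the old quay: the grip-bot, the lift-bot, the weld-bot | the new quay: the haul-bot, the paint-bot, the sort-bot]
8. Drover goes back to the old quay alone.  [the old quay: the grip-bot, the lift-bot, the weld-bot | the new quay: the haul-bot, the paint-bot, the sort-bot]
9. Drover goes to the new quay with the grip-bot.  [the old quay: the lift-bot, the weld-bot | the new quay: the grip-bot, the haul-bot, the paint-bot, the sort-bot]
10. Drover goes back to the old quay alone.  [the old quay: the lift-bot, the weld-bot | the new quay: the grip-bot, the haul-bot, the paint-bot, the sort-bot]
11. Drover goes to the new quay with the lift-bot.  [the old quay: the weld-bot | the new quay: the grip-bot, the haul-bot, the lift-bot, the paint-bot, the sort-bot]
12. Drover goes back to the old quay alone.  [the old quay: the weld-bot | the new quay: the grip-bot, the haul-bot, the lift-bot, the paint-bot, the sort-bot]
13. Drover goes to the new quay with the weld-bot.  [the old quay: — | the new quay: the grip-bot, the haul-bot, the lift-bot, the paint-bot, the sort-bot, the weld-bot]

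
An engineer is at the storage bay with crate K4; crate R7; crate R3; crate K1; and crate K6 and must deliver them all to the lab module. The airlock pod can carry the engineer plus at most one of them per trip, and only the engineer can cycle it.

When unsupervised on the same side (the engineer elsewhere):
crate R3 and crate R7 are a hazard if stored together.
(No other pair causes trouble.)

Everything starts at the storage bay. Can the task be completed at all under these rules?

Yes

1. Engineer goes to the lab module with crate R7.  [the storage bay: crate K1, crate K4, crate K6, crate R3 | the lab module: crate R7]
2. Engineer goes back to the storage bay alone.  [the storage bay: crate K1, crate K4, crate K6, crate R3 | the lab module: crate R7]
3. Engineer goes to the lab module with crate K4.  [the storage bay: crate K1, crate K6, crate R3 | the lab module: crate K4, crate R7]
4. Engineer goes back to the storage bay alone.  [the storage bay: crate K1, crate K6, crate R3 | the lab module: crate K4, crate R7]
5. Engineer goes to the lab module with crate K1.  [the storage bay: crate K6, crate R3 | the lab module: crate K1, crate K4, crate R7]
6. Engineer goes back to the storage bay alone.  [the storage bay: crate K6, crate R3 | the lab module: crate K1, crate K4, crate R7]
7. Engineer goes to the lab module with crate K6.  [the storage bay: crate R3 | the lab module: crate K1, crate K4, crate K6, crate R7]
8. Engineer goes back to the storage bay alone.  [the storage bay: crate R3 | the lab module: crate K1, crate K4, crate K6, crate R7]
9. Engineer goes to the lab module with crate R3.  [the storage bay: — | the lab module: crate K1, crate K4, crate K6, crate R3, crate R7]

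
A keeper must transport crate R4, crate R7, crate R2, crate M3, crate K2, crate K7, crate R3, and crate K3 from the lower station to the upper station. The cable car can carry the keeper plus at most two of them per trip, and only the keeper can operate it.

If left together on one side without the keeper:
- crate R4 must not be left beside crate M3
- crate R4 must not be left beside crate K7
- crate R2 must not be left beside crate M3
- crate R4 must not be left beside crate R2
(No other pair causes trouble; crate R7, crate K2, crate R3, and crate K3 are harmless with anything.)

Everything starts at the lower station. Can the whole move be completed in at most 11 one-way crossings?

No

Counting alone: the keeper can take at most 2 across per trip to the upper station, so moving all 8 needs at least 4 loaded trips out, with a return between consecutive ones — at least 7 crossings.
The safety rule pushes this higher. Following every safe sequence of crossings, the most of the 8 that can be at the upper station as the cable car arrives there on crossings 7, 9, 11 is 5, 6, 7 respectively — never all 8.
So the move cannot be finished within 11 crossings. (The shortest complete plan takes 13:)
1. Keeper goes to the upper station with crate R2 and crate R4.
2. Keeper goes back to the lower station with crate R4.
3. Keeper goes to the upper station with crate R4 and crate R7.
4. Keeper goes back to the lower station with crate R4.
5. Keeper goes to the upper station with crate K2 and crate R4.
6. Keeper goes back to the lower station with crate R4.
7. Keeper goes to the upper station with crate K7 and crate R4.
8. Keeper goes back to the lower station with crate R4.
9. Keeper goes to the upper station with crate R3 and crate R4.
10. Keeper goes back to the lower station with crate R4.
11. Keeper goes to the upper station with crate K3 and crate R4.
12. Keeper goes back to the lower station with crate R4.
13. Keeper goes to the upper station with crate M3 and crate R4.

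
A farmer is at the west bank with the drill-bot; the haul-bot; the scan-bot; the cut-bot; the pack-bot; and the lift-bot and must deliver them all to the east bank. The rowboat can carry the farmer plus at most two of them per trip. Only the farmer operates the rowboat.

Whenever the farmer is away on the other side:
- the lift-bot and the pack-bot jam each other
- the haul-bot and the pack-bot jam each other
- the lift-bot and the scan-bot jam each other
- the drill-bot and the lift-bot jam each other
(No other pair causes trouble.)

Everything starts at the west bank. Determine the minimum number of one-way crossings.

7

Counting alone: the farmer can take at most 2 across per trip to the east bank, so moving all 6 needs at least 3 loaded trips out, with a return between consecutive ones — at least 5 crossings.
The safety rule pushes this higher. Following every safe sequence of crossings, the most of the 6 that can be at the east bank as the rowboat arrives there on crossing 5 is 5 — never all 6.
So no plan with fewer than 7 crossings exists, and this one achieves 7:
1. Farmer goes to the east bank with the haul-bot and the lift-bot.  [the west bank: the cut-bot, the drill-bot, the pack-bot, the scan-bot | the east bank: the haul-bot, the lift-bot]
2. Farmer goes back to the west bank alone.  [the west bank: the cut-bot, the drill-bot, the pack-bot, the scan-bot | the east bank: the haul-bot, the lift-bot]
3. Farmer goes to the east bank with the cut-bot.  [the west bank: the drill-bot, the pack-bot, the scan-bot | the east bank: the cut-bot, the haul-bot, the lift-bot]
4. Farmer goes back to the west bank alone.  [the west bank: the drill-bot, the pack-bot, the scan-bot | the east bank: the cut-bot, the haul-bot, the lift-bot]
5. Farmer goes to the east bank with the drill-bot and the scan-bot.  [the west bank: the pack-bot | the east bank: the cut-bot, the drill-bot, the haul-bot, the lift-bot, the scan-bot]
6. Farmer goes back to the west bank with the lift-bot.  [the west bank: the lift-bot, the pack-bot | the east bank: the cut-bot, the drill-bot, the haul-bot, the scan-bot]
7. Farmer goes to the east bank with the lift-bot and the pack-bot.  [the west bank: — | the east bank: the cut-bot, the drill-bot, the haul-bot, the lift-bot, the pack-bot, the scan-bot]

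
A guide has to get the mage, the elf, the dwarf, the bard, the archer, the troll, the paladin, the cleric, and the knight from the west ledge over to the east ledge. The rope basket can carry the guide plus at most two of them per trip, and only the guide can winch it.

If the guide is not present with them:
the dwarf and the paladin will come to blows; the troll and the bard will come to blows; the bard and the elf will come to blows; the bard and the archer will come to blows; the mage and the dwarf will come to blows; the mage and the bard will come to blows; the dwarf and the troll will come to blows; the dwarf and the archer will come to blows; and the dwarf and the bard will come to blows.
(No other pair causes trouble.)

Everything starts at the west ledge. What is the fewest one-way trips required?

impossible

Following every safe sequence of crossings from the start, the most of the 9 that can be at the east ledge as the rope basket arrives there on crossings 1, 3, 5, 7, 9 is 2, 3, 4, 5, 6 respectively; the best ever achieved is 6 of 9.
From crossing 11 on, no configuration arises that was not already reachable earlier: only 120 distinct safe configurations (who is on which side, and where the rope basket is) can ever be reached, none of them has everyone across, and every continuation just revisits them. So no valid plan exists.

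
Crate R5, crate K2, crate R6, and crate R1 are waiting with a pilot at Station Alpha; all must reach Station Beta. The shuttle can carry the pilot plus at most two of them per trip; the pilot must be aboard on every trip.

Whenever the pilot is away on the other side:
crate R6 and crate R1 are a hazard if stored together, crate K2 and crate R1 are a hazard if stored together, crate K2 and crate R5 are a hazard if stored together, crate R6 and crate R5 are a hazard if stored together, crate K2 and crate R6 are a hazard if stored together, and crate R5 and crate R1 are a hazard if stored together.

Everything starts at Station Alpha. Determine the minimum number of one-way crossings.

impossible

Whatever the first load, the items left behind include a forbidden pair without the pilot. No opening move is safe, so no plan exists.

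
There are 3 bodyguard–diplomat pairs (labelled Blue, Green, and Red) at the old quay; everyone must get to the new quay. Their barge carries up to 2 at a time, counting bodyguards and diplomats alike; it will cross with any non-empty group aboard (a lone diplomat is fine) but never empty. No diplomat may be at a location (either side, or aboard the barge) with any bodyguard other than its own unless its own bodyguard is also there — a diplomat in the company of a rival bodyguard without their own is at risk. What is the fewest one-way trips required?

Counting alone: each trip to the new quay takes at most 2 across and each return brings at least 1 back, so after t trips out (and t−1 returns) at most 2t − (t−1) of the 6 are across; that first reaches 6 at t = 5, so at least 9 crossings are needed.
The safety rule pushes this higher. Following every safe sequence of crossings, the most of the 6 that can be at the new quay as the barge arrives there on crossing 9 is 5 — never all 6.
So no plan with fewer than 11 crossings exists, and this one achieves 11:
1. bodyguard Blue and diplomat Blue cross → the new quay.
2. bodyguard Blue crosses ← the old quay.
3. diplomat Green and diplomat Red cross → the new quay.
4. diplomat Blue crosses ← the old quay.
5. bodyguard Green and bodyguard Red cross → the new quay.
6. bodyguard Green and diplomat Green cross ← the old quay.
7. bodyguard Blue and bodyguard Green cross → the new quay.
8. diplomat Red crosses ← the old quay.
9. diplomat Blue and diplomat Green cross → the new quay.
10. bodyguard Red crosses ← the old quay.
11. bodyguard Red and diplomat Red cross → the new quay.

11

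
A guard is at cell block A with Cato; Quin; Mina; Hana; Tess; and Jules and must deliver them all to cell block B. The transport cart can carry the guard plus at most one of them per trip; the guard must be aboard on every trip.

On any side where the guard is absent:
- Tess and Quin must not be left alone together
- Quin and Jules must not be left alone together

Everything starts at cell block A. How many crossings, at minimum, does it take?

13

Counting alone: the guard can take at most 1 across per trip to cell block B, so moving all 6 needs at least 6 loaded trips out, with a return between consecutive ones — at least 11 crossings.
The safety rule pushes this higher. Following every safe sequence of crossings, the most of the 6 that can be at cell block B as the transport cart arrives there on crossing 11 is 5 — never all 6.
So no plan with fewer than 13 crossings exists, and this one achieves 13:
1. Guard goes to cell block B with Quin.  [cell block A: Cato, Hana, Jules, Mina, Tess | cell block B: Quin]
2. Guard goes back to cell block A alone.  [cell block A: Cato, Hana, Jules, Mina, Tess | cell block B: Quin]
3. Guard goes to cell block B with Cato.  [cell block A: Hana, Jules, Mina, Tess | cell block B: Cato, Quin]
4. Guard goes back to cell block A alone.  [cell block A: Hana, Jules, Mina, Tess | cell block B: Cato, Quin]
5. Guard goes to cell block B with Mina.  [cell block A: Hana, Jules, Tess | cell block B: Cato, Mina, Quin]
6. Guard goes back to cell block A alone.  [cell block A: Hana, Jules, Tess | cell block B: Cato, Mina, Quin]
7. Guard goes to cell block B with Hana.  [cell block A: Jules, Tess | cell block B: Cato, Hana, Mina, Quin]
8. Guard goes back to cell block A alone.  [cell block A: Jules, Tess | cell block B: Cato, Hana, Mina, Quin]
9. Guard goes to cell block B with Tess.  [cell block A: Jules | cell block B: Cato, Hana, Mina, Quin, Tess]
10. Guard goes back to cell block A with Quin.  [cell block A: Jules, Quin | cell block B: Cato, Hana, Mina, Tess]
11. Guard goes to cell block B with Jules.  [cell block A: Quin | cell block B: Cato, Hana, Jules, Mina, Tess]
12. Guard goes back to cell block A alone.  [cell block A: Quin | cell block B: Cato, Hana, Jules, Mina, Tess]
13. Guard goes to cell block B with Quin.  [cell block A: — | cell block B: Cato, Hana, Jules, Mina, Quin, Tess]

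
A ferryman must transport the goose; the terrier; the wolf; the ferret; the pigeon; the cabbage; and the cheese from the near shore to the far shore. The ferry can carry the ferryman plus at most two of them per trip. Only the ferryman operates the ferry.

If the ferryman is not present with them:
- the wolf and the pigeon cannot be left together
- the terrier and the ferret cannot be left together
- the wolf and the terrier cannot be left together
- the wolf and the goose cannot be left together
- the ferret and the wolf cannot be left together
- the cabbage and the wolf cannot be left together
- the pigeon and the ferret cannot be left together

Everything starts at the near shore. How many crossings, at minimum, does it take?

11

Counting alone: the ferryman can take at most 2 across per trip to the far shore, so moving all 7 needs at least 4 loaded trips out, with a return between consecutive ones — at least 7 crossings.
The safety rule pushes this higher. Following every safe sequence of crossings, the most of the 7 that can be at the far shore as the ferry arrives there on crossings 7, 9 is 5, 6 respectively — never all 7.
So no plan with fewer than 11 crossings exists, and this one achieves 11:
1. Ferryman goes to the far shore with the ferret and the wolf.  [the near shore: the cabbage, the cheese, the goose, the pigeon, the terrier | the far shore: the ferret, the wolf]
2. Ferryman goes back to the near shore with the wolf.  [the near shore: the cabbage, the cheese, the goose, the pigeon, the terrier, the wolf | the far shore: the ferret]
3. Ferryman goes to the far shore with the goose and the wolf.  [the near shore: the cabbage, the cheese, the pigeon, the terrier | the far shore: the ferret, the goose, the wolf]
4. Ferryman goes back to the near shore with the wolf.  [the near shore: the cabbage, the cheese, the pigeon, the terrier, the wolf | the far shore: the ferret, the goose]
5. Ferryman goes to the far shore with the cabbage and the wolf.  [the near shore: the cheese, the pigeon, the terrier | the far shore: the cabbage, the ferret, the goose, the wolf]
6. Ferryman goes back to the near shore with the wolf.  [the near shore: the cheese, the pigeon, the terrier, the wolf | the far shore: the cabbage, the ferret, the goose]
7. Ferryman goes to the far shore with the pigeon and the terrier.  [the near shore: the cheese, the wolf | the far shore: the cabbage, the ferret, the goose, the pigeon, the terrier]
8. Ferryman goes back to the near shore with the ferret.  [the near shore: the cheese, the ferret, the wolf | the far shore: the cabbage, the goose, the pigeon, the terrier]
9. Ferryman goes to the far shore with the cheese and the wolf.  [the near shore: the ferret | the far shore: the cabbage, the cheese, the goose, the pigeon, the terrier, the wolf]
10. Ferryman goes back to the near shore with the wolf.  [the near shore: the ferret, the wolf | the far shore: the cabbage, the cheese, the goose, the pigeon, the terrier]
11. Ferryman goes to the far shore with the ferret and the wolf.  [the near shore: — | the far shore: the cabbage, the cheese, the ferret, the goose, the pigeon, the terrier, the wolf]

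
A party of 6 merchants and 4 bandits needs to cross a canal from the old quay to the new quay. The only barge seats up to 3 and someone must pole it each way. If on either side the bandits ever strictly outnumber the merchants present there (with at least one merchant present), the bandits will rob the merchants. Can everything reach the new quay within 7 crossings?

No

Counting alone: each trip to the new quay takes at most 3 across and each return brings at least 1 back, so after t trips out (and t−1 returns) at most 3t − (t−1) of the 10 are across; that first reaches 10 at t = 5, so at least 9 crossings are needed.
Since 7 < 9, 7 crossings cannot be enough. (The shortest complete plan in fact takes 9:)
1. 2 bandits → the new quay.  (the old quay: 6M 2B; the new quay: 0M 2B)
2. 1 bandit ← the old quay.  (the old quay: 6M 3B; the new quay: 0M 1B)
3. 3 bandits → the new quay.  (the old quay: 6M 0B; the new quay: 0M 4B)
4. 1 bandit ← the old quay.  (the old quay: 6M 1B; the new quay: 0M 3B)
5. 3 merchants → the new quay.  (the old quay: 3M 1B; the new quay: 3M 3B)
6. 1 bandit ← the old quay.  (the old quay: 3M 2B; the new quay: 3M 2B)
7. 1 merchant and 2 bandits → the new quay.  (the old quay: 2M 0B; the new quay: 4M 4B)
8. 1 bandit ← the old quay.  (the old quay: 2M 1B; the new quay: 4M 3B)
9. 2 merchants and 1 bandit → the new quay.  (the old quay: 0M 0B; the new quay: 6M 4B)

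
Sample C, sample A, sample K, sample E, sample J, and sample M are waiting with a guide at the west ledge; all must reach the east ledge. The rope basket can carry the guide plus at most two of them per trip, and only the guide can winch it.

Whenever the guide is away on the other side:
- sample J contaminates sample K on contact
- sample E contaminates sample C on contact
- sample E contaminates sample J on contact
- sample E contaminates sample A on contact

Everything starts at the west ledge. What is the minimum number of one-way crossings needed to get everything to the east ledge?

Counting alone: the guide can take at most 2 across per trip to the east ledge, so moving all 6 needs at least 3 loaded trips out, with a return between consecutive ones — at least 5 crossings.
The safety rule pushes this higher. Following every safe sequence of crossings, the most of the 6 that can be at the east ledge as the rope basket arrives there on crossing 5 is 5 — never all 6.
So no plan with fewer than 7 crossings exists, and this one achieves 7:
1. Guide goes to the east ledge with sample E and sample K.
2. Guide goes back to the west ledge alone.
3. Guide goes to the east ledge with sample M.
4. Guide goes back to the west ledge alone.
5. Guide goes to the east ledge with sample A and sample C.
6. Guide goes back to the west ledge with sample E.
7. Guide goes to the east ledge with sample E and sample J.

7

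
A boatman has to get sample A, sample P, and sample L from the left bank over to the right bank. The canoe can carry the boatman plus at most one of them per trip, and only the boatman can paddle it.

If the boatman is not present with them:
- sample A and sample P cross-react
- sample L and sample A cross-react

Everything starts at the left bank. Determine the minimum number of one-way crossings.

Counting alone: the boatman can take at most 1 across per trip to the right bank, so moving all 3 needs at least 3 loaded trips out, with a return between consecutive ones — at least 5 crossings.
The safety rule pushes this higher. Following every safe sequence of crossings, the most of the 3 that can be at the right bank as the canoe arrives there on crossing 5 is 2 — never all 3.
So no plan with fewer than 7 crossings exists, and this one achieves 7:
1. Boatman goes to the right bank with sample A.
2. Boatman goes back to the left bank alone.
3. Boatman goes to the right bank with sample P.
4. Boatman goes back to the left bank with sample A.
5. Boatman goes to the right bank with sample L.
6. Boatman goes back to the left bank alone.
7. Boatman goes to the right bank with sample A.

7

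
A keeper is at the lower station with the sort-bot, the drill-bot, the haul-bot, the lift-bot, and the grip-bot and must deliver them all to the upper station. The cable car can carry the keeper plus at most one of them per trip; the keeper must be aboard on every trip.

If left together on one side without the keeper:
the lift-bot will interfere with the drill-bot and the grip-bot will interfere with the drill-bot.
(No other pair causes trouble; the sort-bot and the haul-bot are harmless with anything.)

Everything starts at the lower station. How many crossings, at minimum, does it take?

Counting alone: the keeper can take at most 1 across per trip to the upper station, so moving all 5 needs at least 5 loaded trips out, with a return between consecutive ones — at least 9 crossings.
The safety rule pushes this higher. Following every safe sequence of crossings, the most of the 5 that can be at the upper station as the cable car arrives there on crossing 9 is 4 — never all 5.
So no plan with fewer than 11 crossings exists, and this one achieves 11:
1. Keeper goes to the upper station with the drill-bot.
2. Keeper goes back to the lower station alone.
3. Keeper goes to the upper station with the sort-bot.
4. Keeper goes back to the lower station alone.
5. Keeper goes to the upper station with the haul-bot.
6. Keeper goes back to the lower station alone.
7. Keeper goes to the upper station with the lift-bot.
8. Keeper goes back to the lower station with the drill-bot.
9. Keeper goes to the upper station with the grip-bot.
10. Keeper goes back to the lower station alone.
11. Keeper goes to the upper station with the drill-bot.

11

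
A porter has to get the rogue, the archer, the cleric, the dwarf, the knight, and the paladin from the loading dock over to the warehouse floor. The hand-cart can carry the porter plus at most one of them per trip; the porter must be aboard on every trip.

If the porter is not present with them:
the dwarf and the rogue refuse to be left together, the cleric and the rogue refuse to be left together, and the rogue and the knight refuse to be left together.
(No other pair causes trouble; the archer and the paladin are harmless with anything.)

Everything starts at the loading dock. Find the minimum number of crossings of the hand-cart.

impossible

Following every safe sequence of crossings from the start, the most of the 6 that can be at the warehouse floor as the hand-cart arrives there on crossings 1, 3, 5, 7 is 1, 2, 3, 4 respectively; the best ever achieved is 4 of 6.
From crossing 9 on, no configuration arises that was not already reachable earlier: only 36 distinct safe configurations (who is on which side, and where the hand-cart is) can ever be reached, none of them has everyone across, and every continuation just revisits them. So no valid plan exists.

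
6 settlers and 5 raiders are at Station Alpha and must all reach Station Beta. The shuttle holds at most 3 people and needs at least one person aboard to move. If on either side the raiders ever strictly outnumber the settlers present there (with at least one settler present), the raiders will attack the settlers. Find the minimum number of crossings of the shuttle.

9

Counting alone: each trip to Station Beta takes at most 3 across and each return brings at least 1 back, so after t trips out (and t−1 returns) at most 3t − (t−1) of the 11 are across; that first reaches 11 at t = 5, so at least 9 crossings are needed.
The plan below uses exactly 9 crossings, so it is optimal:
1. 3 raiders → Station Beta.  (Station Alpha: 6S 2R; Station Beta: 0S 3R)
2. 1 raider ← Station Alpha.  (Station Alpha: 6S 3R; Station Beta: 0S 2R)
3. 3 settlers → Station Beta.  (Station Alpha: 3S 3R; Station Beta: 3S 2R)
4. 1 settler ← Station Alpha.  (Station Alpha: 4S 3R; Station Beta: 2S 2R)
5. 2 settlers and 1 raider → Station Beta.  (Station Alpha: 2S 2R; Station Beta: 4S 3R)
6. 1 settler ← Station Alpha.  (Station Alpha: 3S 2R; Station Beta: 3S 3R)
7. 2 settlers and 1 raider → Station Beta.  (Station Alpha: 1S 1R; Station Beta: 5S 4R)
8. 1 settler ← Station Alpha.  (Station Alpha: 2S 1R; Station Beta: 4S 4R)
9. 2 settlers and 1 raider → Station Beta.  (Station Alpha: 0S 0R; Station Beta: 6S 5R)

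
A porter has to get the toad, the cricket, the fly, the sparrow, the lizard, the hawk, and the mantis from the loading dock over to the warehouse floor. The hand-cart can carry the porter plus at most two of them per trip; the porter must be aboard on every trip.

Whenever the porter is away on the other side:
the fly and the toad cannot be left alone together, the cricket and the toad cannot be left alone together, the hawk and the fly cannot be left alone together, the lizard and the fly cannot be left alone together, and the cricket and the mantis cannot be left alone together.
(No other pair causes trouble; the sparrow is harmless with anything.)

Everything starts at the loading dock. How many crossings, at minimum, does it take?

9

Counting alone: the porter can take at most 2 across per trip to the warehouse floor, so moving all 7 needs at least 4 loaded trips out, with a return between consecutive ones — at least 7 crossings.
The safety rule pushes this higher. Following every safe sequence of crossings, the most of the 7 that can be at the warehouse floor as the hand-cart arrives there on crossing 7 is 6 — never all 7.
So no plan with fewer than 9 crossings exists, and this one achieves 9:
1. Porter goes to the warehouse floor with the cricket and the fly.
2. Porter goes back to the loading dock alone.
3. Porter goes to the warehouse floor with the sparrow.
4. Porter goes back to the loading dock alone.
5. Porter goes to the warehouse floor with the lizard and the toad.
6. Porter goes back to the loading dock with the cricket and the fly.
7. Porter goes to the warehouse floor with the hawk and the mantis.
8. Porter goes back to the loading dock alone.
9. Porter goes to the warehouse floor with the cricket and the fly.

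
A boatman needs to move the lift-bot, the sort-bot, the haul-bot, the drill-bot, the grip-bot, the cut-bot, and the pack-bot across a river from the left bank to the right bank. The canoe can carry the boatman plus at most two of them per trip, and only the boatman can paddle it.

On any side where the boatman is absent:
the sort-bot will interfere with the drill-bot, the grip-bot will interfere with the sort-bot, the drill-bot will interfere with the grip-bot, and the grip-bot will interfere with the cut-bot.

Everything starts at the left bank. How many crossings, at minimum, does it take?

Counting alone: the boatman can take at most 2 across per trip to the right bank, so moving all 7 needs at least 4 loaded trips out, with a return between consecutive ones — at least 7 crossings.
The safety rule pushes this higher. Following every safe sequence of crossings, the most of the 7 that can be at the right bank as the canoe arrives there on crossings 7, 9 is 5, 6 respectively — never all 7.
So no plan with fewer than 11 crossings exists, and this one achieves 11:
1. Boatman goes to the right bank with the grip-bot and the sort-bot.  [the left bank: the cut-bot, the drill-bot, the haul-bot, the lift-bot, the pack-bot | the right bank: the grip-bot, the sort-bot]
2. Boatman goes back to the left bank with the sort-bot.  [the left bank: the cut-bot, the drill-bot, the haul-bot, the lift-bot, the pack-bot, the sort-bot | the right bank: the grip-bot]
3. Boatman goes to the right bank with the lift-bot and the sort-bot.  [the left bank: the cut-bot, the drill-bot, the haul-bot, the pack-bot | the right bank: the grip-bot, the lift-bot, the sort-bot]
4. Boatman goes back to the left bank with the sort-bot.  [the left bank: the cut-bot, the drill-bot, the haul-bot, the pack-bot, the sort-bot | the right bank: the grip-bot, the lift-bot]
5. Boatman goes to the right bank with the haul-bot and the sort-bot.  [the left bank: the cut-bot, the drill-bot, the pack-bot | the right bank: the grip-bot, the haul-bot, the lift-bot, the sort-bot]
6. Boatman goes back to the left bank with the sort-bot.  [the left bank: the cut-bot, the drill-bot, the pack-bot, the sort-bot | the right bank: the grip-bot, the haul-bot, the lift-bot]
7. Boatman goes to the right bank with the cut-bot and the sort-bot.  [the left bank: the drill-bot, the pack-bot | the right bank: the cut-bot, the grip-bot, the haul-bot, the lift-bot, the sort-bot]
8. Boatman goes back to the left bank with the grip-bot.  [the left bank: the drill-bot, the grip-bot, the pack-bot | the right bank: the cut-bot, the haul-bot, the lift-bot, the sort-bot]
9. Boatman goes to the right bank with the drill-bot and the pack-bot.  [the left bank: the grip-bot | the right bank: the cut-bot, the drill-bot, the haul-bot, the lift-bot, the pack-bot, the sort-bot]
10. Boatman goes back to the left bank with the sort-bot.  [the left bank: the grip-bot, the sort-bot | the right bank: the cut-bot, the drill-bot, the haul-bot, the lift-bot, the pack-bot]
11. Boatman goes to the right bank with the grip-bot and the sort-bot.  [the left bank: — | the right bank: the cut-bot, the drill-bot, the grip-bot, the haul-bot, the lift-bot, the pack-bot, the sort-bot]

11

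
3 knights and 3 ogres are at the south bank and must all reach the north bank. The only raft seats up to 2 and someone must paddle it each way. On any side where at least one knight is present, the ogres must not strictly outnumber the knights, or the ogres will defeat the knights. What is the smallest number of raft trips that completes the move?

Counting alone: each trip to the north bank takes at most 2 across and each return brings at least 1 back, so after t trips out (and t−1 returns) at most 2t − (t−1) of the 6 are across; that first reaches 6 at t = 5, so at least 9 crossings are needed.
The safety rule pushes this higher. Following every safe sequence of crossings, the most of the 6 that can be at the north bank as the raft arrives there on crossing 9 is 5 — never all 6.
So no plan with fewer than 11 crossings exists, and this one achieves 11:
1. 2 ogres → the north bank.  (the south bank: 3K 1O; the north bank: 0K 2O)
2. 1 ogre ← the south bank.  (the south bank: 3K 2O; the north bank: 0K 1O)
3. 2 ogres → the north bank.  (the south bank: 3K 0O; the north bank: 0K 3O)
4. 1 ogre ← the south bank.  (the south bank: 3K 1O; the north bank: 0K 2O)
5. 2 knights → the north bank.  (the south bank: 1K 1O; the north bank: 2K 2O)
6. 1 knight and 1 ogre ← the south bank.  (the south bank: 2K 2O; the north bank: 1K 1O)
7. 2 knights → the north bank.  (the south bank: 0K 2O; the north bank: 3K 1O)
8. 1 ogre ← the south bank.  (the south bank: 0K 3O; the north bank: 3K 0O)
9. 2 ogres → the north bank.  (the south bank: 0K 1O; the north bank: 3K 2O)
10. 1 ogre ← the south bank.  (the south bank: 0K 2O; the north bank: 3K 1O)
11. 2 ogres → the north bank.  (the south bank: 0K 0O; the north bank: 3K 3O)

11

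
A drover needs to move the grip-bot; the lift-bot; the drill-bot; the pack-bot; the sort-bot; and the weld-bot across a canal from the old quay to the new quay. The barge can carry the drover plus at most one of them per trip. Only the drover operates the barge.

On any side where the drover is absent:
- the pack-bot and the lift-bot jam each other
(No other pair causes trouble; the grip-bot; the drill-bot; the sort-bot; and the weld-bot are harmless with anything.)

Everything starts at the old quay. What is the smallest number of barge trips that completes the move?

11

Counting alone: the drover can take at most 1 across per trip to the new quay, so moving all 6 needs at least 6 loaded trips out, with a return between consecutive ones — at least 11 crossings.
The plan below uses exactly 11 crossings, so it is optimal:
1. Drover goes to the new quay with the lift-bot.  [the old quay: the drill-bot, the grip-bot, the pack-bot, the sort-bot, the weld-bot | the new quay: the lift-bot]
2. Drover goes back to the old quay alone.  [the old quay: the drill-bot, the grip-bot, the pack-bot, the sort-bot, the weld-bot | the new quay: the lift-bot]
3. Drover goes to the new quay with the grip-bot.  [the old quay: the drill-bot, the pack-bot, the sort-bot, the weld-bot | the new quay: the grip-bot, the lift-bot]
4. Drover goes back to the old quay alone.  [the old quay: the drill-bot, the pack-bot, the sort-bot, the weld-bot | the new quay: the grip-bot, the lift-bot]
5. Drover goes to the new quay with the drill-bot.  [the old quay: the pack-bot, the sort-bot, the weld-bot | the new quay: the drill-bot, the grip-bot, the lift-bot]
6. Drover goes back to the old quay alone.  [the old quay: the pack-bot, the sort-bot, the weld-bot | the new quay: the drill-bot, the grip-bot, the lift-bot]
7. Drover goes to the new quay with the sort-bot.  [the old quay: the pack-bot, the weld-bot | the new quay: the drill-bot, the grip-bot, the lift-bot, the sort-bot]
8. Drover goes back to the old quay alone.  [the old quay: the pack-bot, the weld-bot | the new quay: the drill-bot, the grip-bot, the lift-bot, the sort-bot]
9. Drover goes to the new quay with the weld-bot.  [the old quay: the pack-bot | the new quay: the drill-bot, the grip-bot, the lift-bot, the sort-bot, the weld-bot]
10. Drover goes back to the old quay alone.  [the old quay: the pack-bot | the new quay: the drill-bot, the grip-bot, the lift-bot, the sort-bot, the weld-bot]
11. Drover goes to the new quay with the pack-bot.  [the old quay: — | the new quay: the drill-bot, the grip-bot, the lift-bot, the pack-bot, the sort-bot, the weld-bot]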